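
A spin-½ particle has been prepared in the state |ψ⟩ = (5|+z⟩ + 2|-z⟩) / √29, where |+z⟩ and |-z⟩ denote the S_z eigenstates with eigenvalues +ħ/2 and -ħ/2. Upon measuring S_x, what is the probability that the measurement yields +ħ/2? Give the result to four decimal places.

0.8448

|+x⟩ = (|+z⟩ + |-z⟩)/√2, so ⟨+x|ψ⟩ = (7) / (√2·√29).
P = |7|² / 58 = 49/58.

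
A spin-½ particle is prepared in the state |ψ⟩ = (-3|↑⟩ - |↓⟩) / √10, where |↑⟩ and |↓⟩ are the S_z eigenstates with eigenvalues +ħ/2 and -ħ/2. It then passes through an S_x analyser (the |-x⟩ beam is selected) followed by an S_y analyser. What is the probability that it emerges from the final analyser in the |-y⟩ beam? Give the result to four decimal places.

First analyser (S_x): P(|-x⟩) = |⟨-x|ψ⟩|² = 4/20.
After stage 1 the state is |-x⟩; P(|-y⟩) = |⟨-y|-x⟩|² = 1/2.
Joint probability = 4/20 × 1/2 = 0.1000.

0.1000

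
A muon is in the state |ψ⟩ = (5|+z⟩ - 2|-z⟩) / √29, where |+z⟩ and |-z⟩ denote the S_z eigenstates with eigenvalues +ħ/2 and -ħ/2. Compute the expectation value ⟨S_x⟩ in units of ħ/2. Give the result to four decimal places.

⟨σ_x⟩ = 2 Re(a* b)/(|a|²+|b|²) with a = 5, b = -2.
a* b = -10, so ⟨σ_x⟩ = -20/29.
⟨S_x⟩ = (ħ/2)·⟨σ_x⟩.

-0.6897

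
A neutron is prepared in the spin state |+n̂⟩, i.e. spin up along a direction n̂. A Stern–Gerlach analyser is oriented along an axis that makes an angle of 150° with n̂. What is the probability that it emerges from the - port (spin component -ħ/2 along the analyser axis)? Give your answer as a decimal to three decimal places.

0.933

For spin-½, the probability of finding spin-up along an axis at angle θ to the initial spin direction is cos²(θ/2); spin-down is sin²(θ/2).
θ = 150°, so P = sin²(75°) ≈ 0.933.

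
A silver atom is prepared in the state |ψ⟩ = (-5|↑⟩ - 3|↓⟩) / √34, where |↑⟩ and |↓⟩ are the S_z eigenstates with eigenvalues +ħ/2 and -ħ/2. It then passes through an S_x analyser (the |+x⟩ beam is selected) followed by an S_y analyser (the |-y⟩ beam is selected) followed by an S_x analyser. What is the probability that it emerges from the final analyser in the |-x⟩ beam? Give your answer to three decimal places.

First analyser (S_x): P(|+x⟩) = |⟨+x|ψ⟩|² = 64/68.
After stage 1 the state is |+x⟩; P(|-y⟩) = |⟨-y|+x⟩|² = 1/2.
After stage 2 the state is |-y⟩; P(|-x⟩) = |⟨-x|-y⟩|² = 1/2.
Joint probability = 64/68 × 1/2 × 1/2 = 0.235.

0.235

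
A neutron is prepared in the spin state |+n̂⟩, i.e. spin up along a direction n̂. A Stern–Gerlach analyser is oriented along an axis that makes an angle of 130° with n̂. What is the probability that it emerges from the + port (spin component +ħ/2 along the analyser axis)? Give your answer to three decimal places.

For spin-½, the probability of finding spin-up along an axis at angle θ to the initial spin direction is cos²(θ/2); spin-down is sin²(θ/2).
θ = 130°, so P = cos²(65°) ≈ 0.179.

0.179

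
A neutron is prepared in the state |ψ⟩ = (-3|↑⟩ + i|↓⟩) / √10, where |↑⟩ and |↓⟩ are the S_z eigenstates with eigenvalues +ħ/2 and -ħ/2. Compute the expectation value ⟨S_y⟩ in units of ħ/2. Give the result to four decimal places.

-0.6000

⟨σ_y⟩ = 2 Im(a* b)/(|a|²+|b|²) with a = -3, b = i.
a* b = -3i, so ⟨σ_y⟩ = -6/10.
⟨S_y⟩ = (ħ/2)·⟨σ_y⟩.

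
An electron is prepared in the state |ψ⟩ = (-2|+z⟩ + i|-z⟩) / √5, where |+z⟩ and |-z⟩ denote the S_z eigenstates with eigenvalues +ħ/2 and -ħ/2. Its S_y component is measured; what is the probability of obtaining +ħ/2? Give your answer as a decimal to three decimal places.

0.100

|+y⟩ = (|+z⟩ + i|-z⟩)/√2, so ⟨+y|ψ⟩ = (-1) / (√2·√5).
P = |-1|² / 10 = 1/10.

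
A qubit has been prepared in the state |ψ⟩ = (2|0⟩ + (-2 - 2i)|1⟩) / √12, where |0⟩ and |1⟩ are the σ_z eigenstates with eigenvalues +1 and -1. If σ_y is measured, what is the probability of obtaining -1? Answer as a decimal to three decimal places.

0.833

|-y⟩ = (|0⟩ - i|1⟩)/√2, so ⟨-y|ψ⟩ = (4 - 2i) / (√2·√12).
P = |4 - 2i|² / 24 = 20/24.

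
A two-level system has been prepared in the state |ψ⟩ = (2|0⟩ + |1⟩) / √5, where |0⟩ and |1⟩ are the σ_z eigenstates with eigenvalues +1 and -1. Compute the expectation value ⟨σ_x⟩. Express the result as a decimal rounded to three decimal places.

0.800

⟨σ_x⟩ = 2 Re(a* b)/(|a|²+|b|²) with a = 2, b = 1.
a* b = 2, so ⟨σ_x⟩ = 4/5.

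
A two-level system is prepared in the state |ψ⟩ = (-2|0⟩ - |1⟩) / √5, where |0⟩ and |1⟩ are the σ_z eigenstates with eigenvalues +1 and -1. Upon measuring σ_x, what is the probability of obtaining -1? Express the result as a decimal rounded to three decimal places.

0.100

|-x⟩ = (|0⟩ - |1⟩)/√2, so ⟨-x|ψ⟩ = (-1) / (√2·√5).
P = |-1|² / 10 = 1/10.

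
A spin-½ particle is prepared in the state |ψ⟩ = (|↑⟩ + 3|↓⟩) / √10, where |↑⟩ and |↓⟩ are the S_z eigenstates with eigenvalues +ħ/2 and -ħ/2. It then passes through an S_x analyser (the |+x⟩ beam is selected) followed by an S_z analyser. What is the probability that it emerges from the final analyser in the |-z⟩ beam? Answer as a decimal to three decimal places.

First analyser (S_x): P(|+x⟩) = |⟨+x|ψ⟩|² = 16/20.
After stage 1 the state is |+x⟩; P(|-z⟩) = |⟨-z|+x⟩|² = 1/2.
Joint probability = 16/20 × 1/2 = 0.400.

0.400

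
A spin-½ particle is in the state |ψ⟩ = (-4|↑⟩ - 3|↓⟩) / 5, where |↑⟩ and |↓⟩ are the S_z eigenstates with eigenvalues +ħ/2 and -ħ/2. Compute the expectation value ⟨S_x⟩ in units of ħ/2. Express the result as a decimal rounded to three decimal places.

⟨σ_x⟩ = 2 Re(a* b)/(|a|²+|b|²) with a = -4, b = -3.
a* b = 12, so ⟨σ_x⟩ = 24/25.
⟨S_x⟩ = (ħ/2)·⟨σ_x⟩.

0.960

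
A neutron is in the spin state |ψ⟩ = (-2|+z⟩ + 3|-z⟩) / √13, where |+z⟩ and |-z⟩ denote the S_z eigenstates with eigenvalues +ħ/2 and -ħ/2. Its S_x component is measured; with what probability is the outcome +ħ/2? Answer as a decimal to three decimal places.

|+x⟩ = (|+z⟩ + |-z⟩)/√2, so ⟨+x|ψ⟩ = (1) / (√2·√13).
P = |1|² / 26 = 1/26.

0.038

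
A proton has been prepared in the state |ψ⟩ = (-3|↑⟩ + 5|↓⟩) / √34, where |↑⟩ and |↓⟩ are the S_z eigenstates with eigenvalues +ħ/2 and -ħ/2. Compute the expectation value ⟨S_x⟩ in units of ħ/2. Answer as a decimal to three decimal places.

-0.882

⟨σ_x⟩ = 2 Re(a* b)/(|a|²+|b|²) with a = -3, b = 5.
a* b = -15, so ⟨σ_x⟩ = -30/34.
⟨S_x⟩ = (ħ/2)·⟨σ_x⟩.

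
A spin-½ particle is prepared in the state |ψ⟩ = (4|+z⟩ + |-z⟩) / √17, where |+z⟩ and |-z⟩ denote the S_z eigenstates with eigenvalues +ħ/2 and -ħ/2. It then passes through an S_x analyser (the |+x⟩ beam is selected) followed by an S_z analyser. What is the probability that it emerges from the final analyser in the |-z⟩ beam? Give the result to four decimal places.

First analyser (S_x): P(|+x⟩) = |⟨+x|ψ⟩|² = 25/34.
After stage 1 the state is |+x⟩; P(|-z⟩) = |⟨-z|+x⟩|² = 1/2.
Joint probability = 25/34 × 1/2 = 0.3676.

0.3676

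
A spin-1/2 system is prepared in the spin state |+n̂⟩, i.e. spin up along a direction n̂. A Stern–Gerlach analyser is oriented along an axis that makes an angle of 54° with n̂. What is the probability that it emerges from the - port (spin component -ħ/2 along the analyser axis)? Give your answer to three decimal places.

0.206

For spin-½, the probability of finding spin-up along an axis at angle θ to the initial spin direction is cos²(θ/2); spin-down is sin²(θ/2).
θ = 54°, so P = sin²(27°) ≈ 0.206.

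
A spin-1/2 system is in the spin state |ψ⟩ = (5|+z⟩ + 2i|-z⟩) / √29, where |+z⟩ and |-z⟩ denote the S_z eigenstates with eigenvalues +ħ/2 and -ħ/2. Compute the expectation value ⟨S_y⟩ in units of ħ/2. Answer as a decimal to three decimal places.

0.690

⟨σ_y⟩ = 2 Im(a* b)/(|a|²+|b|²) with a = 5, b = 2i.
a* b = 10i, so ⟨σ_y⟩ = 20/29.
⟨S_y⟩ = (ħ/2)·⟨σ_y⟩.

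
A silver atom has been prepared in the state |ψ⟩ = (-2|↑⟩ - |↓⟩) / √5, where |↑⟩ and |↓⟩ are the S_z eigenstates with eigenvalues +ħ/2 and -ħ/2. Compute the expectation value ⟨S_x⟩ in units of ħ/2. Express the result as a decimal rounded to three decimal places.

⟨σ_x⟩ = 2 Re(a* b)/(|a|²+|b|²) with a = -2, b = -1.
a* b = 2, so ⟨σ_x⟩ = 4/5.
⟨S_x⟩ = (ħ/2)·⟨σ_x⟩.

0.800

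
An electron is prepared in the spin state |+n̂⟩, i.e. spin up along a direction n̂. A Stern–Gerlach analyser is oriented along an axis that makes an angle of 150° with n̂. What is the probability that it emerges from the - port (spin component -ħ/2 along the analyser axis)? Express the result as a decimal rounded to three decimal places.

For spin-½, the probability of finding spin-up along an axis at angle θ to the initial spin direction is cos²(θ/2); spin-down is sin²(θ/2).
θ = 150°, so P = sin²(75°) ≈ 0.933.

0.933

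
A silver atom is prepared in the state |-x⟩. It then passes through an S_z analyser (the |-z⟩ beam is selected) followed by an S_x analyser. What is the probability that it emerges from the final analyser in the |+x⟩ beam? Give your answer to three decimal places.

0.250

First analyser (S_z): from |-x⟩, P(|-z⟩) = 1/2.
After stage 1 the state is |-z⟩; P(|+x⟩) = |⟨+x|-z⟩|² = 1/2.
Joint probability = 1/2 × 1/2 = 0.250.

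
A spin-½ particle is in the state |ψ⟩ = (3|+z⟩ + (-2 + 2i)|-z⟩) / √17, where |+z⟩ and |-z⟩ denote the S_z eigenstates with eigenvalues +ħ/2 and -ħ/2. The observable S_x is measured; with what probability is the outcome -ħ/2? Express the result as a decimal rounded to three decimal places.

|-x⟩ = (|+z⟩ - |-z⟩)/√2, so ⟨-x|ψ⟩ = (5 - 2i) / (√2·√17).
P = |5 - 2i|² / 34 = 29/34.

0.853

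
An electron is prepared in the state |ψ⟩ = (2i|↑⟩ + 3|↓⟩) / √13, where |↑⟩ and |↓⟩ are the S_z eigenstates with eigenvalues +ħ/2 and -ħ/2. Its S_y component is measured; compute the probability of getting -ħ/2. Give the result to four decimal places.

|-y⟩ = (|↑⟩ - i|↓⟩)/√2, so ⟨-y|ψ⟩ = (5i) / (√2·√13).
P = |5i|² / 26 = 25/26.

0.9615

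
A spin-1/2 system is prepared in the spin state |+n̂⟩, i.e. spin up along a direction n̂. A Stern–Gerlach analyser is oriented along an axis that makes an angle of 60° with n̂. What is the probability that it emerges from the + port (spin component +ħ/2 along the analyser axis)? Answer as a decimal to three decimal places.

For spin-½, the probability of finding spin-up along an axis at angle θ to the initial spin direction is cos²(θ/2); spin-down is sin²(θ/2).
θ = 60°, so P = cos²(30°) ≈ 0.750.

0.750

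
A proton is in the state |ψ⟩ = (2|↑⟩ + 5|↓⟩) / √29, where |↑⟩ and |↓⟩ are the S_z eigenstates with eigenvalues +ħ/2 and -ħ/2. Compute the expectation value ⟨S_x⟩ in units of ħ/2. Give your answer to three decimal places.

⟨σ_x⟩ = 2 Re(a* b)/(|a|²+|b|²) with a = 2, b = 5.
a* b = 10, so ⟨σ_x⟩ = 20/29.
⟨S_x⟩ = (ħ/2)·⟨σ_x⟩.

0.690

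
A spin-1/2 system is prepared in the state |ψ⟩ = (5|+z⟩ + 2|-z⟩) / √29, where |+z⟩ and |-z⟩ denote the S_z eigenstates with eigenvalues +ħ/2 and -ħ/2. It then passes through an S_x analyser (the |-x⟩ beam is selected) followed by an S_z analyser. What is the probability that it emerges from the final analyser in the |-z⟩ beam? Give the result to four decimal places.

0.0776

First analyser (S_x): P(|-x⟩) = |⟨-x|ψ⟩|² = 9/58.
After stage 1 the state is |-x⟩; P(|-z⟩) = |⟨-z|-x⟩|² = 1/2.
Joint probability = 9/58 × 1/2 = 0.0776.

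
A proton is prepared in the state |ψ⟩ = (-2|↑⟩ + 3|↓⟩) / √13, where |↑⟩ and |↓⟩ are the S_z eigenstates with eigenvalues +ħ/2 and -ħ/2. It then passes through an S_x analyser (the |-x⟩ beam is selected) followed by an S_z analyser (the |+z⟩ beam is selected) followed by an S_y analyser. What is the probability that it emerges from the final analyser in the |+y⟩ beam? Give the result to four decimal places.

0.2404

First analyser (S_x): P(|-x⟩) = |⟨-x|ψ⟩|² = 25/26.
After stage 1 the state is |-x⟩; P(|+z⟩) = |⟨+z|-x⟩|² = 1/2.
After stage 2 the state is |+z⟩; P(|+y⟩) = |⟨+y|+z⟩|² = 1/2.
Joint probability = 25/26 × 1/2 × 1/2 = 0.2404.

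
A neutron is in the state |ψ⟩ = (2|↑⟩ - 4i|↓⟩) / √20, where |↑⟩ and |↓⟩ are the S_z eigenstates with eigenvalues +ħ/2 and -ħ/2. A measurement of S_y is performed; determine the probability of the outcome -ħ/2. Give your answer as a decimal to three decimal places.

|-y⟩ = (|↑⟩ - i|↓⟩)/√2, so ⟨-y|ψ⟩ = (6) / (√2·√20).
P = |6|² / 40 = 36/40.

0.900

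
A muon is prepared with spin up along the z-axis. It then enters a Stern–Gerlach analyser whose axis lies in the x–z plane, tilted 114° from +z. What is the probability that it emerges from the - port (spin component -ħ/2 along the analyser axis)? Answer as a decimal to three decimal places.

For spin-½, the probability of finding spin-up along an axis at angle θ to the initial spin direction is cos²(θ/2); spin-down is sin²(θ/2).
θ = 114°, so P = sin²(57°) ≈ 0.703.

0.703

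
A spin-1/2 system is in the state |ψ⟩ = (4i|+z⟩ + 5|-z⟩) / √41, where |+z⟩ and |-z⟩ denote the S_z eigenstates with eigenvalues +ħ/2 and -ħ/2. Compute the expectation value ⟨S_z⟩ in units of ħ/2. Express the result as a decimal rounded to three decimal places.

⟨σ_z⟩ = |a|² - |b|² divided by |a|²+|b|², with a, b the |+z⟩, |-z⟩ amplitudes.
= (16 - 25)/41 = -9/41.
⟨S_z⟩ = (ħ/2)·⟨σ_z⟩.

-0.220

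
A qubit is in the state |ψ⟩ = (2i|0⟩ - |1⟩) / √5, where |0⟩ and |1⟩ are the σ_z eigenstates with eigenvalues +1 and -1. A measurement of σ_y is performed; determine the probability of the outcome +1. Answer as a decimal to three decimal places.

|+y⟩ = (|0⟩ + i|1⟩)/√2, so ⟨+y|ψ⟩ = (3i) / (√2·√5).
P = |3i|² / 10 = 9/10.

0.900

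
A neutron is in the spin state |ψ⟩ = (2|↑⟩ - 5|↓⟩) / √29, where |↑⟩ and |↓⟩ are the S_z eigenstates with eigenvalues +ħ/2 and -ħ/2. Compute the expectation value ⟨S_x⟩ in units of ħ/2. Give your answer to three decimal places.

-0.690

⟨σ_x⟩ = 2 Re(a* b)/(|a|²+|b|²) with a = 2, b = -5.
a* b = -10, so ⟨σ_x⟩ = -20/29.
⟨S_x⟩ = (ħ/2)·⟨σ_x⟩.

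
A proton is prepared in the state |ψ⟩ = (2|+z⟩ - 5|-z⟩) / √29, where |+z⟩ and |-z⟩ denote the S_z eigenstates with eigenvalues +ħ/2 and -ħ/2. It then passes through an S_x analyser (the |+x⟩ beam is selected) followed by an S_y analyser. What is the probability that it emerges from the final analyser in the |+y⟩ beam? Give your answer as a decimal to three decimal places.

0.078

First analyser (S_x): P(|+x⟩) = |⟨+x|ψ⟩|² = 9/58.
After stage 1 the state is |+x⟩; P(|+y⟩) = |⟨+y|+x⟩|² = 1/2.
Joint probability = 9/58 × 1/2 = 0.078.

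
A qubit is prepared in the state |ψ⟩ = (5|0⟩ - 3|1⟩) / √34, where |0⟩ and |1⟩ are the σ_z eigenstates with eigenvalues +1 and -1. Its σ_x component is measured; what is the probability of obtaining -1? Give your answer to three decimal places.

0.941

|-x⟩ = (|0⟩ - |1⟩)/√2, so ⟨-x|ψ⟩ = (8) / (√2·√34).
P = |8|² / 68 = 64/68.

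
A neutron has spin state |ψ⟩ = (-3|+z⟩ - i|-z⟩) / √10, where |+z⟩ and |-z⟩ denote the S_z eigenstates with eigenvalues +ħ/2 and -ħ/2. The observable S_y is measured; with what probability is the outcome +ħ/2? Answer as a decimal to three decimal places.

|+y⟩ = (|+z⟩ + i|-z⟩)/√2, so ⟨+y|ψ⟩ = (-4) / (√2·√10).
P = |-4|² / 20 = 16/20.

0.800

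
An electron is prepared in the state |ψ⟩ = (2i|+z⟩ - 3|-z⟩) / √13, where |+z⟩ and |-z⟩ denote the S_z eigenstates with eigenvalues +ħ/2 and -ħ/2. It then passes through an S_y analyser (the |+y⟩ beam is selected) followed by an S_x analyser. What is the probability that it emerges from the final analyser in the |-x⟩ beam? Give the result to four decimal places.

0.4808

First analyser (S_y): P(|+y⟩) = |⟨+y|ψ⟩|² = 25/26.
After stage 1 the state is |+y⟩; P(|-x⟩) = |⟨-x|+y⟩|² = 1/2.
Joint probability = 25/26 × 1/2 = 0.4808.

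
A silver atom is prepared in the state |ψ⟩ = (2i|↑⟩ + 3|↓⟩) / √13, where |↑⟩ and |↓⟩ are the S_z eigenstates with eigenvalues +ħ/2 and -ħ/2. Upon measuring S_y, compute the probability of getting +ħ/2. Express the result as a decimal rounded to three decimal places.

|+y⟩ = (|↑⟩ + i|↓⟩)/√2, so ⟨+y|ψ⟩ = (-i) / (√2·√13).
P = |-i|² / 26 = 1/26.

0.038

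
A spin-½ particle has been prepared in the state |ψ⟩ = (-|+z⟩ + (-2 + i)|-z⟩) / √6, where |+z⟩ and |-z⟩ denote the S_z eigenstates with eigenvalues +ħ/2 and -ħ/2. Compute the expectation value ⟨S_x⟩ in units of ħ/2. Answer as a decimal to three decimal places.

0.667

⟨σ_x⟩ = 2 Re(a* b)/(|a|²+|b|²) with a = -1, b = (-2 + i).
a* b = (2 - i), so ⟨σ_x⟩ = 4/6.
⟨S_x⟩ = (ħ/2)·⟨σ_x⟩.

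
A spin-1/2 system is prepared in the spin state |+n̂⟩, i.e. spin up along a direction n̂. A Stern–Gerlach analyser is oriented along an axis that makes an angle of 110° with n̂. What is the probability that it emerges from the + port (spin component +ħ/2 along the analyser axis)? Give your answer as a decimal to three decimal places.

For spin-½, the probability of finding spin-up along an axis at angle θ to the initial spin direction is cos²(θ/2); spin-down is sin²(θ/2).
θ = 110°, so P = cos²(55°) ≈ 0.329.

0.329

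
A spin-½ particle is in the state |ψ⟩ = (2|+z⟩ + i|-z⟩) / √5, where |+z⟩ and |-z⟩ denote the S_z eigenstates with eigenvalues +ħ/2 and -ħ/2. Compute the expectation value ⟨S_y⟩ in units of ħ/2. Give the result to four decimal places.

⟨σ_y⟩ = 2 Im(a* b)/(|a|²+|b|²) with a = 2, b = i.
a* b = 2i, so ⟨σ_y⟩ = 4/5.
⟨S_y⟩ = (ħ/2)·⟨σ_y⟩.

0.8000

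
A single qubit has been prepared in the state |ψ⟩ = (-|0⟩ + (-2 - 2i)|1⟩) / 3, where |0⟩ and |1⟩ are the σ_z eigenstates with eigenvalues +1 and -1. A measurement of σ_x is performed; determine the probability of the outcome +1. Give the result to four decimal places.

|+x⟩ = (|0⟩ + |1⟩)/√2, so ⟨+x|ψ⟩ = (-3 - 2i) / (√2·3).
P = |-3 - 2i|² / 18 = 13/18.

0.7222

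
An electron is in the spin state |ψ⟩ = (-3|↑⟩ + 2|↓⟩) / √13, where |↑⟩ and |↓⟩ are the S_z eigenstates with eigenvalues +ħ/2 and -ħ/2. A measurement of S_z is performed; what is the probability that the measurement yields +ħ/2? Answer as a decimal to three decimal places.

0.692

The +ħ/2 outcome corresponds to |↑⟩. Its amplitude in |ψ⟩ is -3/√13.
P = |-3|² / 13 = 9/13.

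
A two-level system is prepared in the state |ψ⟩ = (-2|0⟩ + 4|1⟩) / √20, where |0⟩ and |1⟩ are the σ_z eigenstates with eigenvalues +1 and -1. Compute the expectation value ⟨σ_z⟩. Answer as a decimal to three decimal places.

⟨σ_z⟩ = |a|² - |b|² divided by |a|²+|b|², with a, b the |0⟩, |1⟩ amplitudes.
= (4 - 16)/20 = -12/20.

-0.600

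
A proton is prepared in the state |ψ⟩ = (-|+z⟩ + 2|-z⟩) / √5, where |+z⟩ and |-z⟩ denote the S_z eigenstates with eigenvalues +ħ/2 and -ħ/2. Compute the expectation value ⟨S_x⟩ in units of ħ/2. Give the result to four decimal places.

-0.8000

⟨σ_x⟩ = 2 Re(a* b)/(|a|²+|b|²) with a = -1, b = 2.
a* b = -2, so ⟨σ_x⟩ = -4/5.
⟨S_x⟩ = (ħ/2)·⟨σ_x⟩.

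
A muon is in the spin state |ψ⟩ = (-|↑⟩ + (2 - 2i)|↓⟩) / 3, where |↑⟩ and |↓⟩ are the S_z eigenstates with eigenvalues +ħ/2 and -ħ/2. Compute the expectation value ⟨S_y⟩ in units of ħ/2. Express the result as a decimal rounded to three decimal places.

⟨σ_y⟩ = 2 Im(a* b)/(|a|²+|b|²) with a = -1, b = (2 - 2i).
a* b = (-2 + 2i), so ⟨σ_y⟩ = 4/9.
⟨S_y⟩ = (ħ/2)·⟨σ_y⟩.

0.444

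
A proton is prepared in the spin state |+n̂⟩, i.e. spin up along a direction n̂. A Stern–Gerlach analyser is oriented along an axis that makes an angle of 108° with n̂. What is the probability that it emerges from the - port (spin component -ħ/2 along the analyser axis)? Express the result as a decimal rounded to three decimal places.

For spin-½, the probability of finding spin-up along an axis at angle θ to the initial spin direction is cos²(θ/2); spin-down is sin²(θ/2).
θ = 108°, so P = sin²(54°) ≈ 0.655.

0.655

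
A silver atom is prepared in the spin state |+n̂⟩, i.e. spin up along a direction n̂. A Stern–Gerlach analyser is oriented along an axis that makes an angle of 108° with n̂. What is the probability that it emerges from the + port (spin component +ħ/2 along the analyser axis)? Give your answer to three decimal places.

0.345

For spin-½, the probability of finding spin-up along an axis at angle θ to the initial spin direction is cos²(θ/2); spin-down is sin²(θ/2).
θ = 108°, so P = cos²(54°) ≈ 0.345.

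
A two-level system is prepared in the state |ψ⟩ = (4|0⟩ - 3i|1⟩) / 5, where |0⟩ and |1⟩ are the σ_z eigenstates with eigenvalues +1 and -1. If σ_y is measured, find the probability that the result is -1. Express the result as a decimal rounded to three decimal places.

|-y⟩ = (|0⟩ - i|1⟩)/√2, so ⟨-y|ψ⟩ = (7) / (√2·5).
P = |7|² / 50 = 49/50.

0.980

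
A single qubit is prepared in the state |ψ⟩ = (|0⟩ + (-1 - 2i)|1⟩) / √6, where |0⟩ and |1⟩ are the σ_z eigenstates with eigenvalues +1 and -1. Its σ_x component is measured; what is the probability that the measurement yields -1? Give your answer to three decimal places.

|-x⟩ = (|0⟩ - |1⟩)/√2, so ⟨-x|ψ⟩ = (2 + 2i) / (√2·√6).
P = |2 + 2i|² / 12 = 8/12.

0.667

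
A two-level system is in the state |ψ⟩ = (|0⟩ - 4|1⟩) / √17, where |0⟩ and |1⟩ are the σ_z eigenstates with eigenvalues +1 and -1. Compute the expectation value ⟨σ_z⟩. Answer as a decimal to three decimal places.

⟨σ_z⟩ = |a|² - |b|² divided by |a|²+|b|², with a, b the |0⟩, |1⟩ amplitudes.
= (1 - 16)/17 = -15/17.

-0.882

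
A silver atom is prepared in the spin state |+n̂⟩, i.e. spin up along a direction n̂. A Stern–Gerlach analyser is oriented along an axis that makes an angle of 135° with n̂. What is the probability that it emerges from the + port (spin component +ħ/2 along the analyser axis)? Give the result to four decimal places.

For spin-½, the probability of finding spin-up along an axis at angle θ to the initial spin direction is cos²(θ/2); spin-down is sin²(θ/2).
θ = 135°, so P = cos²(67.5°) ≈ 0.1464.

0.1464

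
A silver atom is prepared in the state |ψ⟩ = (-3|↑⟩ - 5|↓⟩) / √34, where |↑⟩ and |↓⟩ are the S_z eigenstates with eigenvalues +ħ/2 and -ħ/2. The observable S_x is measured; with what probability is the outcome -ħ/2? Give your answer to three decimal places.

0.059

|-x⟩ = (|↑⟩ - |↓⟩)/√2, so ⟨-x|ψ⟩ = (2) / (√2·√34).
P = |2|² / 68 = 4/68.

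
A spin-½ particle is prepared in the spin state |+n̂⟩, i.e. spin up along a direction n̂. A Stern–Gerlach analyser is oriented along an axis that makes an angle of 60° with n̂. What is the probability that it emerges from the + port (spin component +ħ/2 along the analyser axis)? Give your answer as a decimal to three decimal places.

For spin-½, the probability of finding spin-up along an axis at angle θ to the initial spin direction is cos²(θ/2); spin-down is sin²(θ/2).
θ = 60°, so P = cos²(30°) ≈ 0.750.

0.750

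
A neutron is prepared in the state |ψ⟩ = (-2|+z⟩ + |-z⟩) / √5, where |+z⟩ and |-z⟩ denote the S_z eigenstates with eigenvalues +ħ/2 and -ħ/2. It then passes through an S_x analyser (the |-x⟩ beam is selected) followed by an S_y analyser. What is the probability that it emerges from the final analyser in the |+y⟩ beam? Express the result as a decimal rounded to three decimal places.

0.450

First analyser (S_x): P(|-x⟩) = |⟨-x|ψ⟩|² = 9/10.
After stage 1 the state is |-x⟩; P(|+y⟩) = |⟨+y|-x⟩|² = 1/2.
Joint probability = 9/10 × 1/2 = 0.450.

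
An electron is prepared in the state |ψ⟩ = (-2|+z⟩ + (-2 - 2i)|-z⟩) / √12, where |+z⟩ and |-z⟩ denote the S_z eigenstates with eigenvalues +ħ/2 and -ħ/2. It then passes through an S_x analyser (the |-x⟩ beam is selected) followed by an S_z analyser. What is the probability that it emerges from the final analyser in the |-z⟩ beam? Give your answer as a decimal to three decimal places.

First analyser (S_x): P(|-x⟩) = |⟨-x|ψ⟩|² = 4/24.
After stage 1 the state is |-x⟩; P(|-z⟩) = |⟨-z|-x⟩|² = 1/2.
Joint probability = 4/24 × 1/2 = 0.083.

0.083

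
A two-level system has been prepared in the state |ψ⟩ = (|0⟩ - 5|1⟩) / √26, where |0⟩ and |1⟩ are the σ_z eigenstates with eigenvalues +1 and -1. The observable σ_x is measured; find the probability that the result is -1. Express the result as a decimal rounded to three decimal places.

0.692

|-x⟩ = (|0⟩ - |1⟩)/√2, so ⟨-x|ψ⟩ = (6) / (√2·√26).
P = |6|² / 52 = 36/52.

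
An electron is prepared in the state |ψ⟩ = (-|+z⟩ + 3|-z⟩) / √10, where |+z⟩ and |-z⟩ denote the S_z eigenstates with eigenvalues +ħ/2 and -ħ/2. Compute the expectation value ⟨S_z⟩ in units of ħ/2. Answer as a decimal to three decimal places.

-0.800

⟨σ_z⟩ = |a|² - |b|² divided by |a|²+|b|², with a, b the |+z⟩, |-z⟩ amplitudes.
= (1 - 9)/10 = -8/10.
⟨S_z⟩ = (ħ/2)·⟨σ_z⟩.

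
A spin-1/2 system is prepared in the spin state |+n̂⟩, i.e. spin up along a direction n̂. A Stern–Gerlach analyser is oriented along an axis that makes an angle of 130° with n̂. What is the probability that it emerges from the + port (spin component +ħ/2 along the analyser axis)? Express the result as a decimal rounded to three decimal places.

0.179

For spin-½, the probability of finding spin-up along an axis at angle θ to the initial spin direction is cos²(θ/2); spin-down is sin²(θ/2).
θ = 130°, so P = cos²(65°) ≈ 0.179.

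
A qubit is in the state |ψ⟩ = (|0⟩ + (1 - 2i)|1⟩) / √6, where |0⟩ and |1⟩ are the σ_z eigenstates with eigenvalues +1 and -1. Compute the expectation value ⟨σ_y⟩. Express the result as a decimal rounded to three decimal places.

⟨σ_y⟩ = 2 Im(a* b)/(|a|²+|b|²) with a = 1, b = (1 - 2i).
a* b = (1 - 2i), so ⟨σ_y⟩ = -4/6.

-0.667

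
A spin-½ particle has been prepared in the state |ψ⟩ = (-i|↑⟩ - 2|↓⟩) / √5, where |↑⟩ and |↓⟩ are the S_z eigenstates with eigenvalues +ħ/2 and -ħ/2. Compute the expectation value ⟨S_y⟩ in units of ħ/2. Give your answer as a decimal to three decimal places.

⟨σ_y⟩ = 2 Im(a* b)/(|a|²+|b|²) with a = -i, b = -2.
a* b = -2i, so ⟨σ_y⟩ = -4/5.
⟨S_y⟩ = (ħ/2)·⟨σ_y⟩.

-0.800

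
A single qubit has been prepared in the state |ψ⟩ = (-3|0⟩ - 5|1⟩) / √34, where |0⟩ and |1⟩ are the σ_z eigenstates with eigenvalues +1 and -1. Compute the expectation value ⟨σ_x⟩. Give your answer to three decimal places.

⟨σ_x⟩ = 2 Re(a* b)/(|a|²+|b|²) with a = -3, b = -5.
a* b = 15, so ⟨σ_x⟩ = 30/34.

0.882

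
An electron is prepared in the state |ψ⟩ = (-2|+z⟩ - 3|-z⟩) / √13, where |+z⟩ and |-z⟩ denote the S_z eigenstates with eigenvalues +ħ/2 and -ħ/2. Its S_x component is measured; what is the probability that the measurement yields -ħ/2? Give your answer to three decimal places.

|-x⟩ = (|+z⟩ - |-z⟩)/√2, so ⟨-x|ψ⟩ = (1) / (√2·√13).
P = |1|² / 26 = 1/26.

0.038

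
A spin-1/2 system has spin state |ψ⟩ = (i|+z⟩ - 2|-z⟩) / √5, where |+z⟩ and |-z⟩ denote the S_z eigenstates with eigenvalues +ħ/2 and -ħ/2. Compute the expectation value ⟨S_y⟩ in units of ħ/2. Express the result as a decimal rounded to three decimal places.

⟨σ_y⟩ = 2 Im(a* b)/(|a|²+|b|²) with a = i, b = -2.
a* b = 2i, so ⟨σ_y⟩ = 4/5.
⟨S_y⟩ = (ħ/2)·⟨σ_y⟩.

0.800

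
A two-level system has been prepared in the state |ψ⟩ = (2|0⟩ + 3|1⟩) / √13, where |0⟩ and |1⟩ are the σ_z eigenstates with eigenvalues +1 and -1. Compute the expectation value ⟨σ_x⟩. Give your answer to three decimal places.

⟨σ_x⟩ = 2 Re(a* b)/(|a|²+|b|²) with a = 2, b = 3.
a* b = 6, so ⟨σ_x⟩ = 12/13.

0.923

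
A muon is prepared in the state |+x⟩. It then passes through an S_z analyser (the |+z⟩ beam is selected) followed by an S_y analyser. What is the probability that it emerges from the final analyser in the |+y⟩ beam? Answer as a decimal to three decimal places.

First analyser (S_z): from |+x⟩, P(|+z⟩) = 1/2.
After stage 1 the state is |+z⟩; P(|+y⟩) = |⟨+y|+z⟩|² = 1/2.
Joint probability = 1/2 × 1/2 = 0.250.

0.250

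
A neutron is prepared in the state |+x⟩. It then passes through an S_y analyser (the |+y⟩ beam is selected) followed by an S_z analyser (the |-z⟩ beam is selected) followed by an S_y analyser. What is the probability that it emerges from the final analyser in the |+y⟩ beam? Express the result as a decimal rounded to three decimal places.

0.125

First analyser (S_y): from |+x⟩, P(|+y⟩) = 1/2.
After stage 1 the state is |+y⟩; P(|-z⟩) = |⟨-z|+y⟩|² = 1/2.
After stage 2 the state is |-z⟩; P(|+y⟩) = |⟨+y|-z⟩|² = 1/2.
Joint probability = 1/2 × 1/2 × 1/2 = 0.125.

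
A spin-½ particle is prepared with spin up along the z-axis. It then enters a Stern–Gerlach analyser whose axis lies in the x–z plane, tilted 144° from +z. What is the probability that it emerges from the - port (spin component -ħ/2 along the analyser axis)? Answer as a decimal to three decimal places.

0.905

For spin-½, the probability of finding spin-up along an axis at angle θ to the initial spin direction is cos²(θ/2); spin-down is sin²(θ/2).
θ = 144°, so P = sin²(72°) ≈ 0.905.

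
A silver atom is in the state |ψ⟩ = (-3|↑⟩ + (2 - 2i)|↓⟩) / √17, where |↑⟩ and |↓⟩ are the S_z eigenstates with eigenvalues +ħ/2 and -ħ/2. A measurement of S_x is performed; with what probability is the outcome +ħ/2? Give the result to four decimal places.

0.1471

|+x⟩ = (|↑⟩ + |↓⟩)/√2, so ⟨+x|ψ⟩ = (-1 - 2i) / (√2·√17).
P = |-1 - 2i|² / 34 = 5/34.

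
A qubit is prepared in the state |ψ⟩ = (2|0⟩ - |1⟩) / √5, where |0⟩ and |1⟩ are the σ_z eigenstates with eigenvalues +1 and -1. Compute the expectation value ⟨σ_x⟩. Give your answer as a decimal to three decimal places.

⟨σ_x⟩ = 2 Re(a* b)/(|a|²+|b|²) with a = 2, b = -1.
a* b = -2, so ⟨σ_x⟩ = -4/5.

-0.800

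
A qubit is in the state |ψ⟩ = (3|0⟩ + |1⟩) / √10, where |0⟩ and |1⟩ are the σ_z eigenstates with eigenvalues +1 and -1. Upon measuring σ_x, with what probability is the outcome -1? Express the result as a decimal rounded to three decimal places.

0.200

|-x⟩ = (|0⟩ - |1⟩)/√2, so ⟨-x|ψ⟩ = (2) / (√2·√10).
P = |2|² / 20 = 4/20.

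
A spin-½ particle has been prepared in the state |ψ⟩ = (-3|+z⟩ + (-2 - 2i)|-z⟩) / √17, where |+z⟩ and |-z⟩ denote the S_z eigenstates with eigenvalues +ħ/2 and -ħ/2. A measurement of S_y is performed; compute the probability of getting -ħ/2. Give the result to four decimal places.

0.1471

|-y⟩ = (|+z⟩ - i|-z⟩)/√2, so ⟨-y|ψ⟩ = (-1 - 2i) / (√2·√17).
P = |-1 - 2i|² / 34 = 5/34.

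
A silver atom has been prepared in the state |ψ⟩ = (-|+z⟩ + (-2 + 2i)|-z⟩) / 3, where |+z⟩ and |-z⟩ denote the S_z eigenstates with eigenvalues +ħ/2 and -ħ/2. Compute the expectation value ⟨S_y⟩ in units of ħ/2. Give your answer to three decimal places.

⟨σ_y⟩ = 2 Im(a* b)/(|a|²+|b|²) with a = -1, b = (-2 + 2i).
a* b = (2 - 2i), so ⟨σ_y⟩ = -4/9.
⟨S_y⟩ = (ħ/2)·⟨σ_y⟩.

-0.444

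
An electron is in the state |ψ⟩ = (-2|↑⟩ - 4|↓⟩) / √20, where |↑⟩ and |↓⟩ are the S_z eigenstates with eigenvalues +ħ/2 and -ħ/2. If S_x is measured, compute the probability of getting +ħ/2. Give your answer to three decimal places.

0.900

|+x⟩ = (|↑⟩ + |↓⟩)/√2, so ⟨+x|ψ⟩ = (-6) / (√2·√20).
P = |-6|² / 40 = 36/40.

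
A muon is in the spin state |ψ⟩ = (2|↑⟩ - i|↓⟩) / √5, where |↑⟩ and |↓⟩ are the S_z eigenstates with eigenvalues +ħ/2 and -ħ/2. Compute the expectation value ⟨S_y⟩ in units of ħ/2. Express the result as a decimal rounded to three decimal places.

-0.800

⟨σ_y⟩ = 2 Im(a* b)/(|a|²+|b|²) with a = 2, b = -i.
a* b = -2i, so ⟨σ_y⟩ = -4/5.
⟨S_y⟩ = (ħ/2)·⟨σ_y⟩.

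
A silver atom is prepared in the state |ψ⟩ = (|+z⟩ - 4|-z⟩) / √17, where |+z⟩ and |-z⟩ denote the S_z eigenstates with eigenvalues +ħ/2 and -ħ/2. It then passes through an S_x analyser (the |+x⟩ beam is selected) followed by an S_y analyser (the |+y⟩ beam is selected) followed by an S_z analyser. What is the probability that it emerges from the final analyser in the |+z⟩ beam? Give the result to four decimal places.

0.0662

First analyser (S_x): P(|+x⟩) = |⟨+x|ψ⟩|² = 9/34.
After stage 1 the state is |+x⟩; P(|+y⟩) = |⟨+y|+x⟩|² = 1/2.
After stage 2 the state is |+y⟩; P(|+z⟩) = |⟨+z|+y⟩|² = 1/2.
Joint probability = 9/34 × 1/2 × 1/2 = 0.0662.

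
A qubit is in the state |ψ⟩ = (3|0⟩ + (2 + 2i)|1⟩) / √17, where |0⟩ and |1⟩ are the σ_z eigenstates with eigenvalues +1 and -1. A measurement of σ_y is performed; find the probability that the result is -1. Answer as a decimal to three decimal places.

|-y⟩ = (|0⟩ - i|1⟩)/√2, so ⟨-y|ψ⟩ = (1 + 2i) / (√2·√17).
P = |1 + 2i|² / 34 = 5/34.

0.147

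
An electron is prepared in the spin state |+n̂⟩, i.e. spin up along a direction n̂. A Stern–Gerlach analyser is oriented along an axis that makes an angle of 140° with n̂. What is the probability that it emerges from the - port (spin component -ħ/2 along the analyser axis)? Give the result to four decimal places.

0.8830

For spin-½, the probability of finding spin-up along an axis at angle θ to the initial spin direction is cos²(θ/2); spin-down is sin²(θ/2).
θ = 140°, so P = sin²(70°) ≈ 0.8830.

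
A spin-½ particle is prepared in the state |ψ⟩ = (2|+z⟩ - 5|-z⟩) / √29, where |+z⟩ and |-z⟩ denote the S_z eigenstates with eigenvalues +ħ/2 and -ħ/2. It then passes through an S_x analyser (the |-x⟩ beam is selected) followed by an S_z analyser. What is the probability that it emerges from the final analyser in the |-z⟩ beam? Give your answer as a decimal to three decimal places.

0.422

First analyser (S_x): P(|-x⟩) = |⟨-x|ψ⟩|² = 49/58.
After stage 1 the state is |-x⟩; P(|-z⟩) = |⟨-z|-x⟩|² = 1/2.
Joint probability = 49/58 × 1/2 = 0.422.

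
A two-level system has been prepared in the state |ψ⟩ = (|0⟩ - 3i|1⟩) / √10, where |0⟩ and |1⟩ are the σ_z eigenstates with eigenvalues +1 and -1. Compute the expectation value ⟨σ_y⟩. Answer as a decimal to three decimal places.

⟨σ_y⟩ = 2 Im(a* b)/(|a|²+|b|²) with a = 1, b = -3i.
a* b = -3i, so ⟨σ_y⟩ = -6/10.

-0.600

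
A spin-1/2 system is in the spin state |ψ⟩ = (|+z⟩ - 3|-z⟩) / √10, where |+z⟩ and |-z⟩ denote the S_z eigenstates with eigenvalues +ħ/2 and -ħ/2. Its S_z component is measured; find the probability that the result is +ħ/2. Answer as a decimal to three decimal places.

0.100

The +ħ/2 outcome corresponds to |+z⟩. Its amplitude in |ψ⟩ is 1/√10.
P = |1|² / 10 = 1/10.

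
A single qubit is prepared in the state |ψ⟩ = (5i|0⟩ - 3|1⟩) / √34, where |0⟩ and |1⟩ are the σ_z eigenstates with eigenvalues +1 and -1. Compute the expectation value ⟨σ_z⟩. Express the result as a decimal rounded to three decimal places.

0.471

⟨σ_z⟩ = |a|² - |b|² divided by |a|²+|b|², with a, b the |0⟩, |1⟩ amplitudes.
= (25 - 9)/34 = 16/34.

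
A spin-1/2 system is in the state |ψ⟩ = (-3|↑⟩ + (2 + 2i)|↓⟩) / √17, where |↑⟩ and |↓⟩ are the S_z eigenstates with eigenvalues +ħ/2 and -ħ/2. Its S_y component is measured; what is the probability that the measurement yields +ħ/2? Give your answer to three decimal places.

0.147

|+y⟩ = (|↑⟩ + i|↓⟩)/√2, so ⟨+y|ψ⟩ = (-1 - 2i) / (√2·√17).
P = |-1 - 2i|² / 34 = 5/34.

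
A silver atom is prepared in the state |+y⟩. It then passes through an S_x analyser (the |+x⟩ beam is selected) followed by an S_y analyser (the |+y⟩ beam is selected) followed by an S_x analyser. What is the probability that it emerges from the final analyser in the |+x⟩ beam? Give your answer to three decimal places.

First analyser (S_x): from |+y⟩, P(|+x⟩) = 1/2.
After stage 1 the state is |+x⟩; P(|+y⟩) = |⟨+y|+x⟩|² = 1/2.
After stage 2 the state is |+y⟩; P(|+x⟩) = |⟨+x|+y⟩|² = 1/2.
Joint probability = 1/2 × 1/2 × 1/2 = 0.125.

0.125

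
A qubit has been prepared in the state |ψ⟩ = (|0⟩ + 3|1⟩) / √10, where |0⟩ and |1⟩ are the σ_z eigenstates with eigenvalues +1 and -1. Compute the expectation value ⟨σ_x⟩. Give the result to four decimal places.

⟨σ_x⟩ = 2 Re(a* b)/(|a|²+|b|²) with a = 1, b = 3.
a* b = 3, so ⟨σ_x⟩ = 6/10.

0.6000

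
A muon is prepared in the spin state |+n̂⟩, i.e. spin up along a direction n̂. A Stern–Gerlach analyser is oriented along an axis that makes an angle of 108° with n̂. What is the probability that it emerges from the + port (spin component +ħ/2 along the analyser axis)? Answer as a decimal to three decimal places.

0.345

For spin-½, the probability of finding spin-up along an axis at angle θ to the initial spin direction is cos²(θ/2); spin-down is sin²(θ/2).
θ = 108°, so P = cos²(54°) ≈ 0.345.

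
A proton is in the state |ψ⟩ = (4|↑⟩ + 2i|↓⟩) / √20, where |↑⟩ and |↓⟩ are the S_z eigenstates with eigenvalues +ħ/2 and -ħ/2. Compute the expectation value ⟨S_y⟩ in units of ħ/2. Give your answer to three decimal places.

0.800

⟨σ_y⟩ = 2 Im(a* b)/(|a|²+|b|²) with a = 4, b = 2i.
a* b = 8i, so ⟨σ_y⟩ = 16/20.
⟨S_y⟩ = (ħ/2)·⟨σ_y⟩.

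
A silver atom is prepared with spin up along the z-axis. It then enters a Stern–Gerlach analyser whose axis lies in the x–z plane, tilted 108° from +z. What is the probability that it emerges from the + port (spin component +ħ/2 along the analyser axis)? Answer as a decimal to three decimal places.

For spin-½, the probability of finding spin-up along an axis at angle θ to the initial spin direction is cos²(θ/2); spin-down is sin²(θ/2).
θ = 108°, so P = cos²(54°) ≈ 0.345.

0.345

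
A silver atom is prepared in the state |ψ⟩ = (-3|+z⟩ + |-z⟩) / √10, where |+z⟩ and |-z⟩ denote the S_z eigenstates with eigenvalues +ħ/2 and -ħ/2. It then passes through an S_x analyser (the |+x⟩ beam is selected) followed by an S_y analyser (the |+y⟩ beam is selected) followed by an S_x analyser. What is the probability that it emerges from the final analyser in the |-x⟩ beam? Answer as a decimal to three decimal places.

0.050

First analyser (S_x): P(|+x⟩) = |⟨+x|ψ⟩|² = 4/20.
After stage 1 the state is |+x⟩; P(|+y⟩) = |⟨+y|+x⟩|² = 1/2.
After stage 2 the state is |+y⟩; P(|-x⟩) = |⟨-x|+y⟩|² = 1/2.
Joint probability = 4/20 × 1/2 × 1/2 = 0.050.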